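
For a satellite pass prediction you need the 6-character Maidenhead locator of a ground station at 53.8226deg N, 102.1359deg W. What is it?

Shift to the Maidenhead origin (180°W, 90°S): lon 77.8641, lat 143.8226.
Field: lon ⌊77.8641/20⌋ = 3 → D; lat ⌊143.8226/10⌋ = 14 → O.
Square: lon ⌊17.8641/2⌋ = 8; lat ⌊3.8226/1⌋ = 3.
Subsquare: lon ⌊1.8641/0.0833333⌋ = 22 → w; lat ⌊0.8226/0.0416667⌋ = 19 → t.

DO83wt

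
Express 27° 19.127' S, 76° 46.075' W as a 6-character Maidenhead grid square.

FG12oq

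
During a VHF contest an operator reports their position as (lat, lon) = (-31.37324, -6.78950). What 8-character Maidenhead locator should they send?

IF68op50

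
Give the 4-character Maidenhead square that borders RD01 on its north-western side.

QD92

Longitude square 0; −1 → -1, wraps to 9, carry into field.
Longitude field R = 17; −1 → 16 = Q.
Latitude square 1; +1 → 2.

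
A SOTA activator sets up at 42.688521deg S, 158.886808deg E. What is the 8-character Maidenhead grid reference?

QE97kh64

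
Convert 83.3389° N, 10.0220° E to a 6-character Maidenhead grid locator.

Offset from 180°W / 90°S: lon 190.0220°, lat 173.3389°.
Field (20°×10°, letters A–R): lon ⌊190.0220/20⌋ = 9 → J; lat ⌊173.3389/10⌋ = 17 → R.
Square (2°×1°, digits 0–9): lon ⌊10.0220/2⌋ = 5; lat ⌊3.3389/1⌋ = 3.
Subsquare (5′×2.5′, letters a–x): lon ⌊0.0220/0.0833333⌋ = 0 → a; lat ⌊0.3389/0.0416667⌋ = 8 → i.

JR53ai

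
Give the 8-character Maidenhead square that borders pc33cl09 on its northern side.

PC33cm00

Latitude extended square 9; +1 → 10, wraps to 0, carry into subsquare.
Latitude subsquare l = 11; +1 → 12 = m.
The longitude characters are unchanged.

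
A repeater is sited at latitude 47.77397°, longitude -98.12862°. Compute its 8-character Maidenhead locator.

EN07ws45

Offset from 180°W / 90°S: lon 81.87138°, lat 137.77397°.
Field (20°×10°, letters A–R): lon ⌊81.87138/20⌋ = 4 → E; lat ⌊137.77397/10⌋ = 13 → N.
Square (2°×1°, digits 0–9): lon ⌊1.87138/2⌋ = 0; lat ⌊7.77397/1⌋ = 7.
Subsquare (5′×2.5′, letters a–x): lon ⌊1.87138/0.0833333⌋ = 22 → w; lat ⌊0.77397/0.0416667⌋ = 18 → s.
Extended square (30″×15″, digits 0–9): lon ⌊0.03805/0.00833333⌋ = 4; lat ⌊0.02397/0.00416667⌋ = 5.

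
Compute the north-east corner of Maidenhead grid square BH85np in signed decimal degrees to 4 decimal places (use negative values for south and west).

Field B=1, H=7: +1·20° lon, +7·10° lat → SW at lon -160°, lat -20°.
Square 8, 5: +8·2° lon, +5·1° lat → SW at lon -144°, lat -15°.
Subsquare n=13, p=15: +13·0.0833333° lon, +15·0.0416667° lat → SW at lon -142.917°, lat -14.375°.
Cell spans 0.0833333° lon × 0.0416667° lat. NE corner is SW corner plus one full cell.
latitude -14.3333, longitude -142.8333.

-14.3333, -142.8333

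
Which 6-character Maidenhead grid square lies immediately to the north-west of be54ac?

BE44xd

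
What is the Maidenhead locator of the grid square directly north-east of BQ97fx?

BQ98ga

Longitude subsquare f = 5; +1 → 6 = g.
Latitude subsquare x = 23; +1 → 24, wraps to 0 = a, carry into square.
Latitude square 7; +1 → 8.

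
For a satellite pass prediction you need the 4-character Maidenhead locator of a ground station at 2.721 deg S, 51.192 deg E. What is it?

LI57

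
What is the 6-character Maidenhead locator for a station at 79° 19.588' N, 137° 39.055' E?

PQ89th

Shift to the Maidenhead origin (180°W, 90°S): lon 317.6509, lat 169.3265.
Field (20°×10°, letters A–R): 317.6509/20 → 15 → P, 169.3265/10 → 16 → Q; chars PQ.
Square (2°×1°, digits 0–9): 17.6509/2 → 8, 9.3265/1 → 9; chars 89.
Subsquare (5′×2.5′, letters a–x): 1.6509/0.0833333 → 19 → t, 0.3265/0.0416667 → 7 → h; chars th.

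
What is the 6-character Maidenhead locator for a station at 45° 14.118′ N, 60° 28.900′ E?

MN05ff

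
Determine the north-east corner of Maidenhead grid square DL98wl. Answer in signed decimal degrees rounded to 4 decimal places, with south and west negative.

28.5000, -100.0833

Field D=3, L=11: +3·20° lon, +11·10° lat → SW at lon -120°, lat 20°.
Square 9, 8: +9·2° lon, +8·1° lat → SW at lon -102°, lat 28°.
Subsquare w=22, l=11: +22·0.0833333° lon, +11·0.0416667° lat → SW at lon -100.167°, lat 28.4583°.
Cell spans 0.0833333° lon × 0.0416667° lat. NE corner is SW corner plus one full cell.
latitude 28.5000, longitude -100.0833.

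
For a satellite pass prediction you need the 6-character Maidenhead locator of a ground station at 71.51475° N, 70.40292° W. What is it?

Shift to the Maidenhead origin (180°W, 90°S): lon 109.5971, lat 161.5147.
Field (20°×10°, letters A–R): 109.5971/20 → 5 → F, 161.5147/10 → 16 → Q; chars FQ.
Square (2°×1°, digits 0–9): 9.5971/2 → 4, 1.5147/1 → 1; chars 41.
Subsquare (5′×2.5′, letters a–x): 1.5971/0.0833333 → 19 → t, 0.5147/0.0416667 → 12 → m; chars tm.

FQ41tm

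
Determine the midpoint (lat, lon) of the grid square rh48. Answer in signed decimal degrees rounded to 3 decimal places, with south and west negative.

Field R=17, H=7: +17·20° lon, +7·10° lat → SW at lon 160°, lat -20°.
Square 4, 8: +4·2° lon, +8·1° lat → SW at lon 168°, lat -12°.
Cell spans 2° lon × 1° lat. Centre is SW corner plus half of each.
latitude -11.500, longitude 169.000.

-11.500, 169.000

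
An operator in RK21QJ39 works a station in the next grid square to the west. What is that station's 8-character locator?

RK21qj29

Longitude extended square 3; −1 → 2.
The latitude characters are unchanged.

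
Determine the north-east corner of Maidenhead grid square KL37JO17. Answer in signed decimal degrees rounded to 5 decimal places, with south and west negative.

27.61667, 26.76667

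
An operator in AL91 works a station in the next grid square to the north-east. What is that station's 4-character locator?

Longitude square 9; +1 → 10, wraps to 0, carry into field.
Longitude field A = 0; +1 → 1 = B.
Latitude square 1; +1 → 2.

BL02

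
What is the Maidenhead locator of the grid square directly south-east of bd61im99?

BD61jm08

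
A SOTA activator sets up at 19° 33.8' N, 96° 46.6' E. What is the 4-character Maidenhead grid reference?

NK89

Add 180° to longitude and 90° to latitude: 276.78, 109.56.
Field: lon ⌊276.78/20⌋ = 13 → N; lat ⌊109.56/10⌋ = 10 → K.
Square: lon ⌊16.78/2⌋ = 8; lat ⌊9.56/1⌋ = 9.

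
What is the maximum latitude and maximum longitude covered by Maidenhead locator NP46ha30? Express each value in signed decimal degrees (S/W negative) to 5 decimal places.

66.00417, 88.61667

Field N=13, P=15: +13·20° lon, +15·10° lat → SW at lon 80°, lat 60°.
Square 4, 6: +4·2° lon, +6·1° lat → SW at lon 88°, lat 66°.
Subsquare h=7, a=0: +7·0.0833333° lon, +0·0.0416667° lat → SW at lon 88.5833°, lat 66°.
Extended square 3, 0: +3·0.00833333° lon, +0·0.00416667° lat → SW at lon 88.6083°, lat 66°.
Cell spans 0.00833333° lon × 0.00416667° lat. NE corner is SW corner plus one full cell.
latitude 66.00417, longitude 88.61667.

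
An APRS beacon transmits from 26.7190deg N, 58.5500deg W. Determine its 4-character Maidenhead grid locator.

GL06

Add 180° to longitude and 90° to latitude: 121.45, 116.72.
Field: 121.45/20 → 6 → G, 116.72/10 → 11 → L; chars GL.
Square: 1.45/2 → 0, 6.72/1 → 6; chars 06.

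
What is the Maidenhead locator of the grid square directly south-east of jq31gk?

Longitude subsquare g = 6; +1 → 7 = h.
Latitude subsquare k = 10; −1 → 9 = j.

JQ31hj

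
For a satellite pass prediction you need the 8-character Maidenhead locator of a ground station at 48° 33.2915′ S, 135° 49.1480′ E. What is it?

Offset from 180°W / 90°S: lon 315.81913°, lat 41.44514°.
Field (20°×10°, letters A–R): 315.81913/20 → 15 → P, 41.44514/10 → 4 → E; chars PE.
Square (2°×1°, digits 0–9): 15.81913/2 → 7, 1.44514/1 → 1; chars 71.
Subsquare (5′×2.5′, letters a–x): 1.81913/0.0833333 → 21 → v, 0.44514/0.0416667 → 10 → k; chars vk.
Extended square (30″×15″, digits 0–9): 0.06913/0.00833333 → 8, 0.02847/0.00416667 → 6; chars 86.

PE71vk86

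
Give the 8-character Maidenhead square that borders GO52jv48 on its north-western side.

Longitude extended square 4; −1 → 3.
Latitude extended square 8; +1 → 9.

GO52jv39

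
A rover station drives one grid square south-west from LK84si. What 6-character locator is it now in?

LK84rh

Longitude subsquare s = 18; −1 → 17 = r.
Latitude subsquare i = 8; −1 → 7 = h.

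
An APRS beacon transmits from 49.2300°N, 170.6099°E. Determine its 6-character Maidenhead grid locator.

Add 180° to longitude and 90° to latitude: 350.6099, 139.2300.
Field: lon ⌊350.6099/20⌋ = 17 → R; lat ⌊139.2300/10⌋ = 13 → N.
Square: lon ⌊10.6099/2⌋ = 5; lat ⌊9.2300/1⌋ = 9.
Subsquare: lon ⌊0.6099/0.0833333⌋ = 7 → h; lat ⌊0.2300/0.0416667⌋ = 5 → f.

RN59hf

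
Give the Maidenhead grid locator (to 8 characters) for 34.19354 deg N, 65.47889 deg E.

Add 180° to longitude and 90° to latitude: 245.47889, 124.19354.
Field: 245.47889/20 → 12 → M, 124.19354/10 → 12 → M; chars MM.
Square: 5.47889/2 → 2, 4.19354/1 → 4; chars 24.
Subsquare: 1.47889/0.0833333 → 17 → r, 0.19354/0.0416667 → 4 → e; chars re.
Extended square: 0.06222/0.00833333 → 7, 0.02687/0.00416667 → 6; chars 76.

MM24re76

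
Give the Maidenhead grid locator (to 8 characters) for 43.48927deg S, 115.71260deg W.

Shift to the Maidenhead origin (180°W, 90°S): lon 64.28740, lat 46.51073.
Field: lon ⌊64.28740/20⌋ = 3 → D; lat ⌊46.51073/10⌋ = 4 → E.
Square: lon ⌊4.28740/2⌋ = 2; lat ⌊6.51073/1⌋ = 6.
Subsquare: lon ⌊0.28740/0.0833333⌋ = 3 → d; lat ⌊0.51073/0.0416667⌋ = 12 → m.
Extended square: lon ⌊0.03740/0.00833333⌋ = 4; lat ⌊0.01073/0.00416667⌋ = 2.

DE26dm42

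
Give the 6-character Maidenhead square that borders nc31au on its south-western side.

NC21xt

Longitude subsquare a = 0; −1 → -1, wraps to 23 = x, carry into square.
Longitude square 3; −1 → 2.
Latitude subsquare u = 20; −1 → 19 = t.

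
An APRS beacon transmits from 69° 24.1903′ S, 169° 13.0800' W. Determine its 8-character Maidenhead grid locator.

AC50jo33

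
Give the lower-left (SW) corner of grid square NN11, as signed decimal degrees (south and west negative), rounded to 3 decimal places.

41.000, 82.000

Field N=13, N=13: +13·20° lon, +13·10° lat → SW at lon 80°, lat 40°.
Square 1, 1: +1·2° lon, +1·1° lat → SW at lon 82°, lat 41°.
latitude 41.000, longitude 82.000.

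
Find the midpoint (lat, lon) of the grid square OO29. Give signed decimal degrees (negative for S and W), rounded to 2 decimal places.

59.50, 105.00

Field O=14, O=14: +14·20° lon, +14·10° lat → SW at lon 100°, lat 50°.
Square 2, 9: +2·2° lon, +9·1° lat → SW at lon 104°, lat 59°.
Cell spans 2° lon × 1° lat. Centre is SW corner plus half of each.
latitude 59.50, longitude 105.00.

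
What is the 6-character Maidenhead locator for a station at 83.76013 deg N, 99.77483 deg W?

Add 180° to longitude and 90° to latitude: 80.2252, 173.7601.
Field (20°×10°, letters A–R): lon ⌊80.2252/20⌋ = 4 → E; lat ⌊173.7601/10⌋ = 17 → R.
Square (2°×1°, digits 0–9): lon ⌊0.2252/2⌋ = 0; lat ⌊3.7601/1⌋ = 3.
Subsquare (5′×2.5′, letters a–x): lon ⌊0.2252/0.0833333⌋ = 2 → c; lat ⌊0.7601/0.0416667⌋ = 18 → s.

ER03cs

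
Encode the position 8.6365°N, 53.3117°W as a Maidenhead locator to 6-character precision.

GJ38ip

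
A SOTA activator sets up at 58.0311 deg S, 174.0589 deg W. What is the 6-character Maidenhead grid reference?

AD21xx

Offset from 180°W / 90°S: lon 5.9411°, lat 31.9689°.
Field: lon ⌊5.9411/20⌋ = 0 → A; lat ⌊31.9689/10⌋ = 3 → D.
Square: lon ⌊5.9411/2⌋ = 2; lat ⌊1.9689/1⌋ = 1.
Subsquare: lon ⌊1.9411/0.0833333⌋ = 23 → x; lat ⌊0.9689/0.0416667⌋ = 23 → x.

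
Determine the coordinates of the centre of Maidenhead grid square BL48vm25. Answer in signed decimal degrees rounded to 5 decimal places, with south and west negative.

28.52292, -150.22917

Field B=1, L=11: +1·20° lon, +11·10° lat → SW at lon -160°, lat 20°.
Square 4, 8: +4·2° lon, +8·1° lat → SW at lon -152°, lat 28°.
Subsquare v=21, m=12: +21·0.0833333° lon, +12·0.0416667° lat → SW at lon -150.25°, lat 28.5°.
Extended square 2, 5: +2·0.00833333° lon, +5·0.00416667° lat → SW at lon -150.233°, lat 28.5208°.
Cell spans 0.00833333° lon × 0.00416667° lat. Centre is SW corner plus half of each.
latitude 28.52292, longitude -150.22917.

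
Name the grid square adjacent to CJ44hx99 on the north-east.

Longitude extended square 9; +1 → 10, wraps to 0, carry into subsquare.
Longitude subsquare h = 7; +1 → 8 = i.
Latitude extended square 9; +1 → 10, wraps to 0, carry into subsquare.
Latitude subsquare x = 23; +1 → 24, wraps to 0 = a, carry into square.
Latitude square 4; +1 → 5.

CJ45ia00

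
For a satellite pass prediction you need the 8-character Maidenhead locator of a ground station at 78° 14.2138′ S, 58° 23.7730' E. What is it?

Add 180° to longitude and 90° to latitude: 238.39622, 11.76310.
Field: 238.39622/20 → 11 → L, 11.76310/10 → 1 → B; chars LB.
Square: 18.39622/2 → 9, 1.76310/1 → 1; chars 91.
Subsquare: 0.39622/0.0833333 → 4 → e, 0.76310/0.0416667 → 18 → s; chars es.
Extended square: 0.06288/0.00833333 → 7, 0.01310/0.00416667 → 3; chars 73.

LB91es73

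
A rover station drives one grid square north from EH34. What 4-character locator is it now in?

Latitude square 4; +1 → 5.
The longitude characters are unchanged.

EH35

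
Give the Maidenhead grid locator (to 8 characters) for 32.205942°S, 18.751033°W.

Shift to the Maidenhead origin (180°W, 90°S): lon 161.24897, lat 57.79406.
Field (20°×10°, letters A–R): lon ⌊161.24897/20⌋ = 8 → I; lat ⌊57.79406/10⌋ = 5 → F.
Square (2°×1°, digits 0–9): lon ⌊1.24897/2⌋ = 0; lat ⌊7.79406/1⌋ = 7.
Subsquare (5′×2.5′, letters a–x): lon ⌊1.24897/0.0833333⌋ = 14 → o; lat ⌊0.79406/0.0416667⌋ = 19 → t.
Extended square (30″×15″, digits 0–9): lon ⌊0.08230/0.00833333⌋ = 9; lat ⌊0.00239/0.00416667⌋ = 0.

IF07ot90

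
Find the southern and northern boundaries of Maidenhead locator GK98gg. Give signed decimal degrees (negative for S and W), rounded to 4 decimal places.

Field G=6, K=10: +6·20° lon, +10·10° lat → SW at lon -60°, lat 10°.
Square 9, 8: +9·2° lon, +8·1° lat → SW at lon -42°, lat 18°.
Subsquare g=6, g=6: +6·0.0833333° lon, +6·0.0416667° lat → SW at lon -41.5°, lat 18.25°.
Cell spans 0.0833333° lon × 0.0416667° lat.
south 18.2500, north 18.2917.

18.2500, 18.2917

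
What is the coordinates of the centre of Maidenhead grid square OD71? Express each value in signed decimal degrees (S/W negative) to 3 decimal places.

-58.500, 115.000

Field O=14, D=3: +14·20° lon, +3·10° lat → SW at lon 100°, lat -60°.
Square 7, 1: +7·2° lon, +1·1° lat → SW at lon 114°, lat -59°.
Cell spans 2° lon × 1° lat. Centre is SW corner plus half of each.
latitude -58.500, longitude 115.000.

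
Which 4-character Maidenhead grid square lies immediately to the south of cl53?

Latitude square 3; −1 → 2.
The longitude characters are unchanged.

CL52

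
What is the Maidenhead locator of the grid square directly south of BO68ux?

BO68uw

Latitude subsquare x = 23; −1 → 22 = w.
The longitude characters are unchanged.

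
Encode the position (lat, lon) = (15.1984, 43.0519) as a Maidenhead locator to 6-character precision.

LK15me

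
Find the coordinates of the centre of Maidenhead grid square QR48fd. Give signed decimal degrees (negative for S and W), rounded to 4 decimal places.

88.1458, 148.4583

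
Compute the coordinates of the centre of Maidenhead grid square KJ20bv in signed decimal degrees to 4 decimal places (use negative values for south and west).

Field K=10, J=9: +10·20° lon, +9·10° lat → SW at lon 20°, lat 0°.
Square 2, 0: +2·2° lon, +0·1° lat → SW at lon 24°, lat 0°.
Subsquare b=1, v=21: +1·0.0833333° lon, +21·0.0416667° lat → SW at lon 24.0833°, lat 0.875°.
Cell spans 0.0833333° lon × 0.0416667° lat. Centre is SW corner plus half of each.
latitude 0.8958, longitude 24.1250.

0.8958, 24.1250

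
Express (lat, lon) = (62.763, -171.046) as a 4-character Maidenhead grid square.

AP42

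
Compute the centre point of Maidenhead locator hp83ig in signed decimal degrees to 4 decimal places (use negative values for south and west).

Field H=7, P=15: +7·20° lon, +15·10° lat → SW at lon -40°, lat 60°.
Square 8, 3: +8·2° lon, +3·1° lat → SW at lon -24°, lat 63°.
Subsquare i=8, g=6: +8·0.0833333° lon, +6·0.0416667° lat → SW at lon -23.3333°, lat 63.25°.
Cell spans 0.0833333° lon × 0.0416667° lat. Centre is SW corner plus half of each.
latitude 63.2708, longitude -23.2917.

63.2708, -23.2917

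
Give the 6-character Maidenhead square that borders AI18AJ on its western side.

AI08xj

Longitude subsquare a = 0; −1 → -1, wraps to 23 = x, carry into square.
Longitude square 1; −1 → 0.
The latitude characters are unchanged.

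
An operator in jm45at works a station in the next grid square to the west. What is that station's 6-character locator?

JM35xt

Longitude subsquare a = 0; −1 → -1, wraps to 23 = x, carry into square.
Longitude square 4; −1 → 3.
The latitude characters are unchanged.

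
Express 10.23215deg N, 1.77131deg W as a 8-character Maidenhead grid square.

Add 180° to longitude and 90° to latitude: 178.22869, 100.23215.
Field: lon ⌊178.22869/20⌋ = 8 → I; lat ⌊100.23215/10⌋ = 10 → K.
Square: lon ⌊18.22869/2⌋ = 9; lat ⌊0.23215/1⌋ = 0.
Subsquare: lon ⌊0.22869/0.0833333⌋ = 2 → c; lat ⌊0.23215/0.0416667⌋ = 5 → f.
Extended square: lon ⌊0.06202/0.00833333⌋ = 7; lat ⌊0.02382/0.00416667⌋ = 5.

IK90cf75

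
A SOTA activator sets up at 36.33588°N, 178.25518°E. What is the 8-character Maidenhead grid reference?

RM96di00

Add 180° to longitude and 90° to latitude: 358.25518, 126.33588.
Field: lon ⌊358.25518/20⌋ = 17 → R; lat ⌊126.33588/10⌋ = 12 → M.
Square: lon ⌊18.25518/2⌋ = 9; lat ⌊6.33588/1⌋ = 6.
Subsquare: lon ⌊0.25518/0.0833333⌋ = 3 → d; lat ⌊0.33588/0.0416667⌋ = 8 → i.
Extended square: lon ⌊0.00518/0.00833333⌋ = 0; lat ⌊0.00255/0.00416667⌋ = 0.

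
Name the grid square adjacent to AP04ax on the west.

Longitude subsquare a = 0; −1 → -1, wraps to 23 = x, carry into square.
Longitude square 0; −1 → -1, wraps to 9, carry into field.
Longitude field A = 0; −1 → -1, wraps to 17 = R, wrapping around the antimeridian.
The latitude characters are unchanged.

RP94xx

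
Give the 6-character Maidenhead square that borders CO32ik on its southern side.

CO32ij

Latitude subsquare k = 10; −1 → 9 = j.
The longitude characters are unchanged.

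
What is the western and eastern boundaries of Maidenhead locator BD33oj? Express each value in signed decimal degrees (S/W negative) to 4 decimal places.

Field B=1, D=3: +1·20° lon, +3·10° lat → SW at lon -160°, lat -60°.
Square 3, 3: +3·2° lon, +3·1° lat → SW at lon -154°, lat -57°.
Subsquare o=14, j=9: +14·0.0833333° lon, +9·0.0416667° lat → SW at lon -152.833°, lat -56.625°.
Cell spans 0.0833333° lon × 0.0416667° lat.
west -152.8333, east -152.7500.

-152.8333, -152.7500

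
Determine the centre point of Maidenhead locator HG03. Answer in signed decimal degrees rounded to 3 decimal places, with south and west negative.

Field H=7, G=6: +7·20° lon, +6·10° lat → SW at lon -40°, lat -30°.
Square 0, 3: +0·2° lon, +3·1° lat → SW at lon -40°, lat -27°.
Cell spans 2° lon × 1° lat. Centre is SW corner plus half of each.
latitude -26.500, longitude -39.000.

-26.500, -39.000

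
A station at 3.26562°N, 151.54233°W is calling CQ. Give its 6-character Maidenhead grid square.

Shift to the Maidenhead origin (180°W, 90°S): lon 28.4577, lat 93.2656.
Field: 28.4577/20 → 1 → B, 93.2656/10 → 9 → J; chars BJ.
Square: 8.4577/2 → 4, 3.2656/1 → 3; chars 43.
Subsquare: 0.4577/0.0833333 → 5 → f, 0.2656/0.0416667 → 6 → g; chars fg.

BJ43fg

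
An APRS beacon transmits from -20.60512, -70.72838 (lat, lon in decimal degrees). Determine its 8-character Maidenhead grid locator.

FG49pj24

Offset from 180°W / 90°S: lon 109.27162°, lat 69.39488°.
Field: lon ⌊109.27162/20⌋ = 5 → F; lat ⌊69.39488/10⌋ = 6 → G.
Square: lon ⌊9.27162/2⌋ = 4; lat ⌊9.39488/1⌋ = 9.
Subsquare: lon ⌊1.27162/0.0833333⌋ = 15 → p; lat ⌊0.39488/0.0416667⌋ = 9 → j.
Extended square: lon ⌊0.02162/0.00833333⌋ = 2; lat ⌊0.01988/0.00416667⌋ = 4.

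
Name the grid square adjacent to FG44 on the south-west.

FG33

Longitude square 4; −1 → 3.
Latitude square 4; −1 → 3.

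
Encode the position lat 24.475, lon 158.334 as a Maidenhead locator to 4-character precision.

Shift to the Maidenhead origin (180°W, 90°S): lon 338.33, lat 114.47.
Field: 338.33/20 → 16 → Q, 114.47/10 → 11 → L; chars QL.
Square: 18.33/2 → 9, 4.47/1 → 4; chars 94.

QL94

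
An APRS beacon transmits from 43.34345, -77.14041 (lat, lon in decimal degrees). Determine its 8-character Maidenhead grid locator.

Add 180° to longitude and 90° to latitude: 102.85959, 133.34345.
Field: 102.85959/20 → 5 → F, 133.34345/10 → 13 → N; chars FN.
Square: 2.85959/2 → 1, 3.34345/1 → 3; chars 13.
Subsquare: 0.85959/0.0833333 → 10 → k, 0.34345/0.0416667 → 8 → i; chars ki.
Extended square: 0.02626/0.00833333 → 3, 0.01012/0.00416667 → 2; chars 32.

FN13ki32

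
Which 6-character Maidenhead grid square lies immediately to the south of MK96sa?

Latitude subsquare a = 0; −1 → -1, wraps to 23 = x, carry into square.
Latitude square 6; −1 → 5.
The longitude characters are unchanged.

MK95sx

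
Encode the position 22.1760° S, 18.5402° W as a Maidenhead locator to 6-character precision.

IG07rt

Offset from 180°W / 90°S: lon 161.4598°, lat 67.8240°.
Field: 161.4598/20 → 8 → I, 67.8240/10 → 6 → G; chars IG.
Square: 1.4598/2 → 0, 7.8240/1 → 7; chars 07.
Subsquare: 1.4598/0.0833333 → 17 → r, 0.8240/0.0416667 → 19 → t; chars rt.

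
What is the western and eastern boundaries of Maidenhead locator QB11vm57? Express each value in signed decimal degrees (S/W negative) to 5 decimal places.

143.79167, 143.80000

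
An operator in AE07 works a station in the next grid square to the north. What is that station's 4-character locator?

AE08

Latitude square 7; +1 → 8.
The longitude characters are unchanged.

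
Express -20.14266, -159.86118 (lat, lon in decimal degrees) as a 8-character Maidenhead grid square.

BG09bu65

Offset from 180°W / 90°S: lon 20.13882°, lat 69.85734°.
Field: 20.13882/20 → 1 → B, 69.85734/10 → 6 → G; chars BG.
Square: 0.13882/2 → 0, 9.85734/1 → 9; chars 09.
Subsquare: 0.13882/0.0833333 → 1 → b, 0.85734/0.0416667 → 20 → u; chars bu.
Extended square: 0.05549/0.00833333 → 6, 0.02401/0.00416667 → 5; chars 65.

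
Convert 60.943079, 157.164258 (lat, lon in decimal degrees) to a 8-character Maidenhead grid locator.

Offset from 180°W / 90°S: lon 337.16426°, lat 150.94308°.
Field (20°×10°, letters A–R): lon ⌊337.16426/20⌋ = 16 → Q; lat ⌊150.94308/10⌋ = 15 → P.
Square (2°×1°, digits 0–9): lon ⌊17.16426/2⌋ = 8; lat ⌊0.94308/1⌋ = 0.
Subsquare (5′×2.5′, letters a–x): lon ⌊1.16426/0.0833333⌋ = 13 → n; lat ⌊0.94308/0.0416667⌋ = 22 → w.
Extended square (30″×15″, digits 0–9): lon ⌊0.08092/0.00833333⌋ = 9; lat ⌊0.02641/0.00416667⌋ = 6.

QP80nw96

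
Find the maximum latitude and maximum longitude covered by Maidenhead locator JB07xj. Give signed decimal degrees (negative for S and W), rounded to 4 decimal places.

-72.5833, 2.0000

Field J=9, B=1: +9·20° lon, +1·10° lat → SW at lon 0°, lat -80°.
Square 0, 7: +0·2° lon, +7·1° lat → SW at lon 0°, lat -73°.
Subsquare x=23, j=9: +23·0.0833333° lon, +9·0.0416667° lat → SW at lon 1.91667°, lat -72.625°.
Cell spans 0.0833333° lon × 0.0416667° lat. NE corner is SW corner plus one full cell.
latitude -72.5833, longitude 2.0000.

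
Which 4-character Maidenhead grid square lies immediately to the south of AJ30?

AI39

Latitude square 0; −1 → -1, wraps to 9, carry into field.
Latitude field J = 9; −1 → 8 = I.
The longitude characters are unchanged.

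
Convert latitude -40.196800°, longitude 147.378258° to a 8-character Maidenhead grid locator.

QE39qt52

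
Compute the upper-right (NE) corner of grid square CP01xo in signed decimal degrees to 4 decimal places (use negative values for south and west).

61.6250, -138.0000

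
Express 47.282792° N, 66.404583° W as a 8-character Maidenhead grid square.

Shift to the Maidenhead origin (180°W, 90°S): lon 113.59542, lat 137.28279.
Field: lon ⌊113.59542/20⌋ = 5 → F; lat ⌊137.28279/10⌋ = 13 → N.
Square: lon ⌊13.59542/2⌋ = 6; lat ⌊7.28279/1⌋ = 7.
Subsquare: lon ⌊1.59542/0.0833333⌋ = 19 → t; lat ⌊0.28279/0.0416667⌋ = 6 → g.
Extended square: lon ⌊0.01208/0.00833333⌋ = 1; lat ⌊0.03279/0.00416667⌋ = 7.

FN67tg17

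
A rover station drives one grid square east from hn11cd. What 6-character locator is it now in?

HN11dd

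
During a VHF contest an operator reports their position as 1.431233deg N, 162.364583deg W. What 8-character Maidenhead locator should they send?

Offset from 180°W / 90°S: lon 17.63542°, lat 91.43123°.
Field: lon ⌊17.63542/20⌋ = 0 → A; lat ⌊91.43123/10⌋ = 9 → J.
Square: lon ⌊17.63542/2⌋ = 8; lat ⌊1.43123/1⌋ = 1.
Subsquare: lon ⌊1.63542/0.0833333⌋ = 19 → t; lat ⌊0.43123/0.0416667⌋ = 10 → k.
Extended square: lon ⌊0.05208/0.00833333⌋ = 6; lat ⌊0.01457/0.00416667⌋ = 3.

AJ81tk63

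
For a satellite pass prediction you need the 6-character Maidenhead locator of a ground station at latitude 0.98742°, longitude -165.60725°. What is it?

AJ70ex

Shift to the Maidenhead origin (180°W, 90°S): lon 14.3928, lat 90.9874.
Field: 14.3928/20 → 0 → A, 90.9874/10 → 9 → J; chars AJ.
Square: 14.3928/2 → 7, 0.9874/1 → 0; chars 70.
Subsquare: 0.3928/0.0833333 → 4 → e, 0.9874/0.0416667 → 23 → x; chars ex.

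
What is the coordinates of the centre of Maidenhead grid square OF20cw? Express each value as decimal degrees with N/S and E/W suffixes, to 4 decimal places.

39.0625° S, 104.2083° E

Field O=14, F=5: +14·20° lon, +5·10° lat → SW at lon 100°, lat -40°.
Square 2, 0: +2·2° lon, +0·1° lat → SW at lon 104°, lat -40°.
Subsquare c=2, w=22: +2·0.0833333° lon, +22·0.0416667° lat → SW at lon 104.167°, lat -39.0833°.
Cell spans 0.0833333° lon × 0.0416667° lat. Centre is SW corner plus half of each.
latitude 39.0625° S, longitude 104.2083° E.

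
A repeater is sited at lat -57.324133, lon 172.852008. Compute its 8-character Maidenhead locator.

RD62kq22

Add 180° to longitude and 90° to latitude: 352.85201, 32.67587.
Field: 352.85201/20 → 17 → R, 32.67587/10 → 3 → D; chars RD.
Square: 12.85201/2 → 6, 2.67587/1 → 2; chars 62.
Subsquare: 0.85201/0.0833333 → 10 → k, 0.67587/0.0416667 → 16 → q; chars kq.
Extended square: 0.01867/0.00833333 → 2, 0.00920/0.00416667 → 2; chars 22.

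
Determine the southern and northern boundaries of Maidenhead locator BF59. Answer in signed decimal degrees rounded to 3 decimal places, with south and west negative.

-31.000, -30.000

Field B=1, F=5: +1·20° lon, +5·10° lat → SW at lon -160°, lat -40°.
Square 5, 9: +5·2° lon, +9·1° lat → SW at lon -150°, lat -31°.
Cell spans 2° lon × 1° lat.
south -31.000, north -30.000.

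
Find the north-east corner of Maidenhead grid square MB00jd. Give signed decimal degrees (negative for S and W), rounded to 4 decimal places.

-79.8333, 60.8333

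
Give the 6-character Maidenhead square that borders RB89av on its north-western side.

Longitude subsquare a = 0; −1 → -1, wraps to 23 = x, carry into square.
Longitude square 8; −1 → 7.
Latitude subsquare v = 21; +1 → 22 = w.

RB79xw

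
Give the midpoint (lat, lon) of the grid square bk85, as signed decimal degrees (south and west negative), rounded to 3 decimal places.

15.500, -143.000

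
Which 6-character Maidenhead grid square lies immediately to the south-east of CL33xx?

CL43aw

Longitude subsquare x = 23; +1 → 24, wraps to 0 = a, carry into square.
Longitude square 3; +1 → 4.
Latitude subsquare x = 23; −1 → 22 = w.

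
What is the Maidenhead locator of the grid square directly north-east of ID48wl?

ID48xm

Longitude subsquare w = 22; +1 → 23 = x.
Latitude subsquare l = 11; +1 → 12 = m.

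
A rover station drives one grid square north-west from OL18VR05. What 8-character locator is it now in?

Longitude extended square 0; −1 → -1, wraps to 9, carry into subsquare.
Longitude subsquare v = 21; −1 → 20 = u.
Latitude extended square 5; +1 → 6.

OL18ur96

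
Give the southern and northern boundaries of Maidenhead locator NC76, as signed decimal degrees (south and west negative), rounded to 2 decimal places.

Field N=13, C=2: +13·20° lon, +2·10° lat → SW at lon 80°, lat -70°.
Square 7, 6: +7·2° lon, +6·1° lat → SW at lon 94°, lat -64°.
Cell spans 2° lon × 1° lat.
south -64.00, north -63.00.

-64.00, -63.00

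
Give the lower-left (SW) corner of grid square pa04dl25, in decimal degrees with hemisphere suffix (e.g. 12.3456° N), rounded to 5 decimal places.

85.52083° S, 120.26667° E

Field P=15, A=0: +15·20° lon, +0·10° lat → SW at lon 120°, lat -90°.
Square 0, 4: +0·2° lon, +4·1° lat → SW at lon 120°, lat -86°.
Subsquare d=3, l=11: +3·0.0833333° lon, +11·0.0416667° lat → SW at lon 120.25°, lat -85.5417°.
Extended square 2, 5: +2·0.00833333° lon, +5·0.00416667° lat → SW at lon 120.267°, lat -85.5208°.
latitude 85.52083° S, longitude 120.26667° E.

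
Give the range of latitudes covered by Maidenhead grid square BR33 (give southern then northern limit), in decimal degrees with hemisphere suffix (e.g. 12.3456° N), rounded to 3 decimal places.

Field B=1, R=17: +1·20° lon, +17·10° lat → SW at lon -160°, lat 80°.
Square 3, 3: +3·2° lon, +3·1° lat → SW at lon -154°, lat 83°.
Cell spans 2° lon × 1° lat.
south 83.000° N, north 84.000° N.

83.000° N, 84.000° N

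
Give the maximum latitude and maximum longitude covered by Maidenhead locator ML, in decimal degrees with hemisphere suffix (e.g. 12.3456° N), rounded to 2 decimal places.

Field M=12, L=11: +12·20° lon, +11·10° lat → SW at lon 60°, lat 20°.
Cell spans 20° lon × 10° lat. NE corner is SW corner plus one full cell.
latitude 30.00° N, longitude 80.00° E.

30.00° N, 80.00° E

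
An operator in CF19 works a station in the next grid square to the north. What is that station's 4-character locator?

CG10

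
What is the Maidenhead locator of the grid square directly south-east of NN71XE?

NN81ad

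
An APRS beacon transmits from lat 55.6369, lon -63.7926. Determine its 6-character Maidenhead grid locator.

FO85cp

Offset from 180°W / 90°S: lon 116.2074°, lat 145.6369°.
Field: 116.2074/20 → 5 → F, 145.6369/10 → 14 → O; chars FO.
Square: 16.2074/2 → 8, 5.6369/1 → 5; chars 85.
Subsquare: 0.2074/0.0833333 → 2 → c, 0.6369/0.0416667 → 15 → p; chars cp.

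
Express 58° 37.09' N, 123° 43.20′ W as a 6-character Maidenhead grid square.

Shift to the Maidenhead origin (180°W, 90°S): lon 56.2800, lat 148.6182.
Field (20°×10°, letters A–R): lon ⌊56.2800/20⌋ = 2 → C; lat ⌊148.6182/10⌋ = 14 → O.
Square (2°×1°, digits 0–9): lon ⌊16.2800/2⌋ = 8; lat ⌊8.6182/1⌋ = 8.
Subsquare (5′×2.5′, letters a–x): lon ⌊0.2800/0.0833333⌋ = 3 → d; lat ⌊0.6182/0.0416667⌋ = 14 → o.

CO88do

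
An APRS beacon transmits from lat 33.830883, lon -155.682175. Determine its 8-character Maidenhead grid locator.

Add 180° to longitude and 90° to latitude: 24.31782, 123.83088.
Field (20°×10°, letters A–R): 24.31782/20 → 1 → B, 123.83088/10 → 12 → M; chars BM.
Square (2°×1°, digits 0–9): 4.31782/2 → 2, 3.83088/1 → 3; chars 23.
Subsquare (5′×2.5′, letters a–x): 0.31782/0.0833333 → 3 → d, 0.83088/0.0416667 → 19 → t; chars dt.
Extended square (30″×15″, digits 0–9): 0.06782/0.00833333 → 8, 0.03922/0.00416667 → 9; chars 89.

BM23dt89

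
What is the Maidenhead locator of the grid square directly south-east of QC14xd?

QC24ac

Longitude subsquare x = 23; +1 → 24, wraps to 0 = a, carry into square.
Longitude square 1; +1 → 2.
Latitude subsquare d = 3; −1 → 2 = c.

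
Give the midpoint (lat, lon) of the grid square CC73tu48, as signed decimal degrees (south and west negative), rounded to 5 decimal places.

-66.13125, -124.37917

Field C=2, C=2: +2·20° lon, +2·10° lat → SW at lon -140°, lat -70°.
Square 7, 3: +7·2° lon, +3·1° lat → SW at lon -126°, lat -67°.
Subsquare t=19, u=20: +19·0.0833333° lon, +20·0.0416667° lat → SW at lon -124.417°, lat -66.1667°.
Extended square 4, 8: +4·0.00833333° lon, +8·0.00416667° lat → SW at lon -124.383°, lat -66.1333°.
Cell spans 0.00833333° lon × 0.00416667° lat. Centre is SW corner plus half of each.
latitude -66.13125, longitude -124.37917.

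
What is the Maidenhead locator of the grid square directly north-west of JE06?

IE97

Longitude square 0; −1 → -1, wraps to 9, carry into field.
Longitude field J = 9; −1 → 8 = I.
Latitude square 6; +1 → 7.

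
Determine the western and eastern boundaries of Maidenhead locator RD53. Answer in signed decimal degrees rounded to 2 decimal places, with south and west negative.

170.00, 172.00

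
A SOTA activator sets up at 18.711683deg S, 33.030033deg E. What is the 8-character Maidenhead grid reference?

Add 180° to longitude and 90° to latitude: 213.03003, 71.28832.
Field: 213.03003/20 → 10 → K, 71.28832/10 → 7 → H; chars KH.
Square: 13.03003/2 → 6, 1.28832/1 → 1; chars 61.
Subsquare: 1.03003/0.0833333 → 12 → m, 0.28832/0.0416667 → 6 → g; chars mg.
Extended square: 0.03003/0.00833333 → 3, 0.03832/0.00416667 → 9; chars 39.

KH61mg39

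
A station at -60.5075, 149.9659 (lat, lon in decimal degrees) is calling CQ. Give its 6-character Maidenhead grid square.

Offset from 180°W / 90°S: lon 329.9659°, lat 29.4925°.
Field: lon ⌊329.9659/20⌋ = 16 → Q; lat ⌊29.4925/10⌋ = 2 → C.
Square: lon ⌊9.9659/2⌋ = 4; lat ⌊9.4925/1⌋ = 9.
Subsquare: lon ⌊1.9659/0.0833333⌋ = 23 → x; lat ⌊0.4925/0.0416667⌋ = 11 → l.

QC49xl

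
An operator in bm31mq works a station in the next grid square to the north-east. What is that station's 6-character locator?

Longitude subsquare m = 12; +1 → 13 = n.
Latitude subsquare q = 16; +1 → 17 = r.

BM31nr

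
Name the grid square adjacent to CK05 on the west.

BK95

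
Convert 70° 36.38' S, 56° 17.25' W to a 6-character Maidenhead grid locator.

GB19uj

Offset from 180°W / 90°S: lon 123.7125°, lat 19.3937°.
Field: 123.7125/20 → 6 → G, 19.3937/10 → 1 → B; chars GB.
Square: 3.7125/2 → 1, 9.3937/1 → 9; chars 19.
Subsquare: 1.7125/0.0833333 → 20 → u, 0.3937/0.0416667 → 9 → j; chars uj.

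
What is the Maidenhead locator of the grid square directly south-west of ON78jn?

ON78im

Longitude subsquare j = 9; −1 → 8 = i.
Latitude subsquare n = 13; −1 → 12 = m.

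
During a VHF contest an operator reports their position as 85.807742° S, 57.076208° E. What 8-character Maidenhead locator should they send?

LA84me96

Shift to the Maidenhead origin (180°W, 90°S): lon 237.07621, lat 4.19226.
Field: 237.07621/20 → 11 → L, 4.19226/10 → 0 → A; chars LA.
Square: 17.07621/2 → 8, 4.19226/1 → 4; chars 84.
Subsquare: 1.07621/0.0833333 → 12 → m, 0.19226/0.0416667 → 4 → e; chars me.
Extended square: 0.07621/0.00833333 → 9, 0.02559/0.00416667 → 6; chars 96.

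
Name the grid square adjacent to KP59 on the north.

Latitude square 9; +1 → 10, wraps to 0, carry into field.
Latitude field P = 15; +1 → 16 = Q.
The longitude characters are unchanged.

KQ50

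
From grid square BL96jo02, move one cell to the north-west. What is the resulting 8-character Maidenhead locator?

BL96io93

Longitude extended square 0; −1 → -1, wraps to 9, carry into subsquare.
Longitude subsquare j = 9; −1 → 8 = i.
Latitude extended square 2; +1 → 3.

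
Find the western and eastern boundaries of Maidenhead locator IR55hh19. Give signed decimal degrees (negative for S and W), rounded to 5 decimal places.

Field I=8, R=17: +8·20° lon, +17·10° lat → SW at lon -20°, lat 80°.
Square 5, 5: +5·2° lon, +5·1° lat → SW at lon -10°, lat 85°.
Subsquare h=7, h=7: +7·0.0833333° lon, +7·0.0416667° lat → SW at lon -9.41667°, lat 85.2917°.
Extended square 1, 9: +1·0.00833333° lon, +9·0.00416667° lat → SW at lon -9.40833°, lat 85.3292°.
Cell spans 0.00833333° lon × 0.00416667° lat.
west -9.40833, east -9.40000.

-9.40833, -9.40000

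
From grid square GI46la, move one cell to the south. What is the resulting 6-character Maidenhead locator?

GI45lx

Latitude subsquare a = 0; −1 → -1, wraps to 23 = x, carry into square.
Latitude square 6; −1 → 5.
The longitude characters are unchanged.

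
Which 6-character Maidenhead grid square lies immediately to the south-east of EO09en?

Longitude subsquare e = 4; +1 → 5 = f.
Latitude subsquare n = 13; −1 → 12 = m.

EO09fm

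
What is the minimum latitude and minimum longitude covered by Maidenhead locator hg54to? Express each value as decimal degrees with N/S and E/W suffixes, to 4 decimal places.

25.4167° S, 28.4167° W

Field H=7, G=6: +7·20° lon, +6·10° lat → SW at lon -40°, lat -30°.
Square 5, 4: +5·2° lon, +4·1° lat → SW at lon -30°, lat -26°.
Subsquare t=19, o=14: +19·0.0833333° lon, +14·0.0416667° lat → SW at lon -28.4167°, lat -25.4167°.
latitude 25.4167° S, longitude 28.4167° W.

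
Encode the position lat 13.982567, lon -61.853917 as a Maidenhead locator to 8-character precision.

FK93bx75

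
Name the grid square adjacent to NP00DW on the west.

Longitude subsquare d = 3; −1 → 2 = c.
The latitude characters are unchanged.

NP00cw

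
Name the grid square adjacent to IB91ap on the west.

IB81xp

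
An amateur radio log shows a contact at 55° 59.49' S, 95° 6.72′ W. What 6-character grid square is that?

ED24ka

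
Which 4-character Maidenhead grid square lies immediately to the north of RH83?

RH84

Latitude square 3; +1 → 4.
The longitude characters are unchanged.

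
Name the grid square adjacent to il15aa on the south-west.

IL04xx

Longitude subsquare a = 0; −1 → -1, wraps to 23 = x, carry into square.
Longitude square 1; −1 → 0.
Latitude subsquare a = 0; −1 → -1, wraps to 23 = x, carry into square.
Latitude square 5; −1 → 4.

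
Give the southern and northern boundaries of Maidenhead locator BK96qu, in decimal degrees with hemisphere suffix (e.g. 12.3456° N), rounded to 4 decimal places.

Field B=1, K=10: +1·20° lon, +10·10° lat → SW at lon -160°, lat 10°.
Square 9, 6: +9·2° lon, +6·1° lat → SW at lon -142°, lat 16°.
Subsquare q=16, u=20: +16·0.0833333° lon, +20·0.0416667° lat → SW at lon -140.667°, lat 16.8333°.
Cell spans 0.0833333° lon × 0.0416667° lat.
south 16.8333° N, north 16.8750° N.

16.8333° N, 16.8750° N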